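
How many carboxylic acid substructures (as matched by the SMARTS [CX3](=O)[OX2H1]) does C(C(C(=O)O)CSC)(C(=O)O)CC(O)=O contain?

3

[CX3](=O)[OX2H1] is the SMARTS for a carboxylic acid: an sp2 carbon double-bonded to O and single-bonded to an -OH oxygen.
The molecule carries 3 separate instances of a carboxylic acid group (-C(=O)OH) meeting every constraint; each maps to a distinct set of atoms, giving 3 matches.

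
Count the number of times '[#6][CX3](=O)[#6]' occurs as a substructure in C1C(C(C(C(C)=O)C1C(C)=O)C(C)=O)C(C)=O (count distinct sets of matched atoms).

4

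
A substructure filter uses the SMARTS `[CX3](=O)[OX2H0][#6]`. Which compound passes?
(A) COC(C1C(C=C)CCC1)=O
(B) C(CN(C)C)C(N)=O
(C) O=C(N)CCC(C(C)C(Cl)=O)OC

[CX3](=O)[OX2H0][#6] describes a carbonyl carbon bonded to an oxygen that is itself bonded to carbon (no H on that O) (an ester).
(A) contains a methyl-ester group (-C(=O)OCH3), which satisfies every atom and bond constraint.
(B) has a primary amide (-C(=O)NH2) but the carbonyl is bonded to N, not to an O-C linkage.
(C) has a primary amide (-C(=O)NH2) but the carbonyl is bonded to N, not to an O-C linkage.
So the answer is (A).

A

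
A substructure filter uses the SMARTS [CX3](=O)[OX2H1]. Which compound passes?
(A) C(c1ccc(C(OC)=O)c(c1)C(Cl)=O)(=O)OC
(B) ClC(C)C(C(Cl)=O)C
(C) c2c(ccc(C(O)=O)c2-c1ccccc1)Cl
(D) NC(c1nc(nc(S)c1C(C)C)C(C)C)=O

[CX3](=O)[OX2H1] describes an sp2 carbon double-bonded to O and single-bonded to an -OH oxygen (a carboxylic acid).
(A) has a methyl-ester group (-C(=O)OCH3) but the singly-bonded O has no H (OX2H0, not OX2H1).
(B) has an acyl chloride (-C(=O)Cl) but the carbonyl is bonded to Cl, not to an -OH oxygen.
(C) contains a carboxylic acid group (-C(=O)OH), which satisfies every atom and bond constraint.
(D) has a primary amide (-C(=O)NH2) but the carbonyl is bonded to N, not to an -OH oxygen.
So the answer is (C).

C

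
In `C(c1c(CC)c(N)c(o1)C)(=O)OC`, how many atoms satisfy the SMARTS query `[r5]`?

5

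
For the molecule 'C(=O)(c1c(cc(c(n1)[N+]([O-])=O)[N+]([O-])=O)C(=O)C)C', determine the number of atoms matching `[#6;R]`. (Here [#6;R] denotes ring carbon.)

The query [#6;R] means: carbon that is part of a ring.
Check the 18 heavy atoms by environment: 1× n (aromatic, in 6-ring) → no; 5× c (aromatic, in 6-ring) → match; 4× C (acyclic) → no; 4× O (acyclic) → no; 2× N (charge +1, acyclic) → no; 2× O (charge -1, acyclic) → no.
That gives 5 matching atoms.

5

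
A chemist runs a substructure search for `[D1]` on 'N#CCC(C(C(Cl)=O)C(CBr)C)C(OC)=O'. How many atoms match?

The query [D1] means: atom with exactly one heavy-atom neighbour (degree 1).
Check the 16 heavy atoms by environment: 3× C (D2) → no; 5× C (D3) → no; 2× O (D1) → match; 1× O (D2) → no; 2× C (D1) → match; 1× N (D1) → match; 1× Br (D1) → match; 1× Cl (D1) → match.
Summing the matching environments: 2 + 2 + 1 + 1 + 1 = 7 matching atoms.

7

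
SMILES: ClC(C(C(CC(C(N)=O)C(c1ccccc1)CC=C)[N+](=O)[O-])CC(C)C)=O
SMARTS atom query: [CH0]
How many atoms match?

2

The query [CH0] means: aliphatic carbon with no attached hydrogen.
Check the 27 heavy atoms by environment: 4× C (H2) → no; 6× C (H1) → no; 2× C (H0) → match; 3× O (H0) → no; 1× N (H2) → no; 2× C (H3) → no; 1× Cl (H0) → no; 1× c (aromatic, H0) → no; 5× c (aromatic, H1) → no; 1× N (charge +1, H0) → no; 1× O (charge -1, H0) → no.
That gives 2 matching atoms.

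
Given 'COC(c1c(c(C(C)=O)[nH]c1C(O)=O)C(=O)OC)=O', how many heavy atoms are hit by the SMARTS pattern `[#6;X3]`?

8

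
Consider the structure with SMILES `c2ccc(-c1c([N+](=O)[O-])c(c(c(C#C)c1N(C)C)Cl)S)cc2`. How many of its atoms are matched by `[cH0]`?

The query [cH0] means: aromatic carbon with no attached hydrogen (substituted or ring-fusion).
Check the 22 heavy atoms by environment: 7× c (aromatic, H0) → match; 1× S (H1) → no; 1× Cl (H0) → no; 1× N (charge +1, H0) → no; 1× O (charge -1, H0) → no; 1× O (H0) → no; 1× C (H0) → no; 1× C (H1) → no; 1× N (H0) → no; 2× C (H3) → no; 5× c (aromatic, H1) → no.
That gives 7 matching atoms.

7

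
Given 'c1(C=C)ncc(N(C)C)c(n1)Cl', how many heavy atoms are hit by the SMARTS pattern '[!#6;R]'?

2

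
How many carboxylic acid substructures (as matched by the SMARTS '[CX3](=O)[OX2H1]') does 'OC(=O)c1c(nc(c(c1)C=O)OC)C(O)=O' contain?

[CX3](=O)[OX2H1] is the SMARTS for a carboxylic acid: an sp2 carbon double-bonded to O and single-bonded to an -OH oxygen.
The molecule carries 2 separate instances of a carboxylic acid group (-C(=O)OH) meeting every constraint; each maps to a distinct set of atoms, giving 2 matches.

2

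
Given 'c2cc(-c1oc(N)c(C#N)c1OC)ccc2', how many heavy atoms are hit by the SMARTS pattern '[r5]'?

5

Check the 16 heavy atoms by environment: 1× o (aromatic, in 5-ring) → match; 4× c (aromatic, in 5-ring) → match; 6× c (aromatic, in 6-ring) → no; 2× C (acyclic) → no; 2× N (acyclic) → no; 1× O (acyclic) → no.
Summing the matching environments: 1 + 4 = 5 matching atoms.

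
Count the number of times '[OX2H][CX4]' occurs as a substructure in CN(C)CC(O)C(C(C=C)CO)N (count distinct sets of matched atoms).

[OX2H][CX4] is the SMARTS for an aliphatic alcohol: a hydroxyl oxygen bound to an sp3 (X4) carbon.
The molecule carries 2 separate instances of a hydroxyl group (-OH) meeting every constraint; each maps to a distinct set of atoms, giving 2 matches.

2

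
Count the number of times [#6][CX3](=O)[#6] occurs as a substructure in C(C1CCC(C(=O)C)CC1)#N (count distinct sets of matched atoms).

1

[#6][CX3](=O)[#6] is the SMARTS for a ketone: a carbonyl carbon (no H) flanked by two carbons.
Exactly one fragment in the molecule meets all constraints, giving 1 match.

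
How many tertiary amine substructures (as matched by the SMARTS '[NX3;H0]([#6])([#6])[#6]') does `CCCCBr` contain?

0

[NX3;H0]([#6])([#6])[#6] is the SMARTS for a tertiary amine: a trivalent nitrogen with no H, bonded to three carbons.
No fragment in the molecule satisfies every constraint, giving 0 matches.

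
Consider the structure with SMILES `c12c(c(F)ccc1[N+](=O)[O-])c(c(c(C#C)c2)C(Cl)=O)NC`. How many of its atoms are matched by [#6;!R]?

The query [#6;!R] means: carbon not in any ring.
Check the 21 heavy atoms by environment: 10× c (aromatic, in 6-ring) → no; 1× N (charge +1, acyclic) → no; 1× O (charge -1, acyclic) → no; 2× O (acyclic) → no; 4× C (acyclic) → match; 1× Cl (acyclic) → no; 1× F (acyclic) → no; 1× N (acyclic) → no.
That gives 4 matching atoms.

4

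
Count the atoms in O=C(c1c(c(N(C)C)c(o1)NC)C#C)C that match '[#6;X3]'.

The query [#6;X3] means: any carbon (aromatic or not) with three total connections.
Check the 15 heavy atoms by environment: 1× o (aromatic, X2) → no; 4× c (aromatic, X3) → match; 2× C (X2) → no; 1× C (X3) → match; 1× O (X1) → no; 4× C (X4) → no; 2× N (X3) → no.
Summing the matching environments: 4 + 1 = 5 matching atoms.

5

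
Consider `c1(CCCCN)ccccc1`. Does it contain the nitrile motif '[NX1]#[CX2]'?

The pattern [NX1]#[CX2] describes a nitrogen triple-bonded to a two-connected carbon — a nitrile.
The closest candidate here is a primary amino group (-NH2), but the nitrogen is NX3 (three connections), not NX1 triple-bonded. No other fragment satisfies the full query, so there is no match.

No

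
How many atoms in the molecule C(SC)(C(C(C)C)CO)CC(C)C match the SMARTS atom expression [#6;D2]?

2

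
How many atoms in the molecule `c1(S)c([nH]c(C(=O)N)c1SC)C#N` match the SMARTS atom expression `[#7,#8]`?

4

The query [#7,#8] means: nitrogen or oxygen (comma = OR).
Check the 13 heavy atoms by environment: 1× n (aromatic) → match; 4× c (aromatic) → no; 2× S → no; 3× C → no; 2× N → match; 1× O → match.
Summing the matching environments: 1 + 2 + 1 = 4 matching atoms.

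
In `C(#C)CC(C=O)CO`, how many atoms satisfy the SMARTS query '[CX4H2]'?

2

The query [CX4H2] means: sp3 carbon (X4) with exactly two hydrogens.
Check the 8 heavy atoms by environment: 2× C (H2, X4) → match; 1× C (H1, X4) → no; 1× C (H0, X2) → no; 1× C (H1, X2) → no; 1× C (H1, X3) → no; 1× O (H0, X1) → no; 1× O (H1, X2) → no.
That gives 2 matching atoms.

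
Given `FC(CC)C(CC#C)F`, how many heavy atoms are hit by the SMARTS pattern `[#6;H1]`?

3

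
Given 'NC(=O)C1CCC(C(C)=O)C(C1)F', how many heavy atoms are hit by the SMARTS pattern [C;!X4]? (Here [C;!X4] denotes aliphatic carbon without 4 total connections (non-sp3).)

2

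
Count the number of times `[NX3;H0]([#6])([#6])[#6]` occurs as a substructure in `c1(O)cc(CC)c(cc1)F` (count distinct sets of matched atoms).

0

[NX3;H0]([#6])([#6])[#6] is the SMARTS for a tertiary amine: a trivalent nitrogen with no H, bonded to three carbons.
No fragment in the molecule satisfies every constraint, giving 0 matches.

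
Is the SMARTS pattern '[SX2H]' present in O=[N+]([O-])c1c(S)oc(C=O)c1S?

Yes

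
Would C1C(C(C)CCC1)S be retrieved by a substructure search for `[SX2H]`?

Yes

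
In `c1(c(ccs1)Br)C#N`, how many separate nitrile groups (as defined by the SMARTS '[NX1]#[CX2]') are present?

1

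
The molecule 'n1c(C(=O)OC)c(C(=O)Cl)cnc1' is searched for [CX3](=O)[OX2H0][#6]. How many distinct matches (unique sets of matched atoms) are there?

[CX3](=O)[OX2H0][#6] is the SMARTS for an ester: a carbonyl carbon bonded to an oxygen that is itself bonded to carbon (no H on that O).
Exactly one fragment in the molecule meets all constraints, giving 1 match.

1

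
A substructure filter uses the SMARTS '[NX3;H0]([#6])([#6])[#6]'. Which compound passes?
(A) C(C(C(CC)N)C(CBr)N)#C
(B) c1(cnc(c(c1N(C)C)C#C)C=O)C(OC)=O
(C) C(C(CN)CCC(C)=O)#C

[NX3;H0]([#6])([#6])[#6] describes a trivalent nitrogen with no H, bonded to three carbons (a tertiary amine).
(A) has a primary amino group (-NH2) but the nitrogen has H2, not H0 with three carbons.
(B) contains a dimethylamino group (-N(CH3)2), which satisfies every atom and bond constraint.
(C) has a primary amino group (-NH2) but the nitrogen has H2, not H0 with three carbons.
So the answer is (B).

B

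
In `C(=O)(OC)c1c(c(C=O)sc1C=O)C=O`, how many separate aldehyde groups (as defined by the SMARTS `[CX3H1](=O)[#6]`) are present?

[CX3H1](=O)[#6] is the SMARTS for an aldehyde: an sp2 carbon with one H, double-bonded to O and single-bonded to carbon.
The molecule carries 3 separate instances of an aldehyde (-CHO) meeting every constraint; each maps to a distinct set of atoms, giving 3 matches.

3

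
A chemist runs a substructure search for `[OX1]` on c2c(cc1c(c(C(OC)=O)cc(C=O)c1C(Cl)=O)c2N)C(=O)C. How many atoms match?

4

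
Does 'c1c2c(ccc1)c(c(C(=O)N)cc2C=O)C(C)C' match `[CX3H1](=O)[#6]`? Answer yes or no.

Yes

The pattern [CX3H1](=O)[#6] describes an sp2 carbon with one H, double-bonded to O and single-bonded to carbon — an aldehyde.
The molecule carries an aldehyde (-CHO), whose atoms satisfy every constraint of the query, so the pattern matches.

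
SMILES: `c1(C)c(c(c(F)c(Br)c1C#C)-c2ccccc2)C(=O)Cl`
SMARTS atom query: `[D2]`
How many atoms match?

The query [D2] means: atom with exactly two heavy-atom neighbours.
Check the 20 heavy atoms by environment: 7× c (aromatic, D3) → no; 1× Br (D1) → no; 1× C (D2) → match; 2× C (D1) → no; 5× c (aromatic, D2) → match; 1× C (D3) → no; 1× O (D1) → no; 1× Cl (D1) → no; 1× F (D1) → no.
Summing the matching environments: 1 + 5 = 6 matching atoms.

6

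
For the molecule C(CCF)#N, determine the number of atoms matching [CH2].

2

Check the 5 heavy atoms by environment: 2× C (H2) → match; 1× F (H0) → no; 1× C (H0) → no; 1× N (H0) → no.
That gives 2 matching atoms.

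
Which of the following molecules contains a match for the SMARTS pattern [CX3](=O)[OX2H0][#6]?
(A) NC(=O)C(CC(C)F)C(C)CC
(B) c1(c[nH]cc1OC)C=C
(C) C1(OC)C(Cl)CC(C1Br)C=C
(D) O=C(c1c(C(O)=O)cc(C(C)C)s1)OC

D

[CX3](=O)[OX2H0][#6] describes a carbonyl carbon bonded to an oxygen that is itself bonded to carbon (no H on that O) (an ester).
(A) has a primary amide (-C(=O)NH2) but the carbonyl is bonded to N, not to an O-C linkage.
(B) has a methoxy ether (-OCH3) but the ether oxygen is not adjacent to a C=O carbon.
(C) has a methoxy ether (-OCH3) but the ether oxygen is not adjacent to a C=O carbon.
(D) contains a methyl-ester group (-C(=O)OCH3), which satisfies every atom and bond constraint.
So the answer is (D).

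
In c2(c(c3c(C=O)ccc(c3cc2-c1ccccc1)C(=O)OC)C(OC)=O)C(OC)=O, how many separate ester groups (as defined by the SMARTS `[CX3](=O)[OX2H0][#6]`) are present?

3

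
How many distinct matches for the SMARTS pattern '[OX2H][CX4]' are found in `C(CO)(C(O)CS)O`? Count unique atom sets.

[OX2H][CX4] is the SMARTS for an aliphatic alcohol: a hydroxyl oxygen bound to an sp3 (X4) carbon.
The molecule carries 3 separate instances of a hydroxyl group (-OH) meeting every constraint; each maps to a distinct set of atoms, giving 3 matches.

3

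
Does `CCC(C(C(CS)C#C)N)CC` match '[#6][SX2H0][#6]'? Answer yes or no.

No

The pattern [#6][SX2H0][#6] describes an aliphatic sulfur bridging two carbons with no H on the sulfur — a thioether.
The closest candidate here is a thiol (-SH), but the sulfur has H1, not H0 bridging two carbons. No other fragment satisfies the full query, so there is no match.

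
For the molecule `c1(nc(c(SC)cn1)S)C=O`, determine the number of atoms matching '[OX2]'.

Check the 11 heavy atoms by environment: 2× n (aromatic, X2) → no; 4× c (aromatic, X3) → no; 2× S (X2) → no; 1× C (X4) → no; 1× C (X3) → no; 1× O (X1) → no.
No environment satisfies the query, so 0 matching atoms.

0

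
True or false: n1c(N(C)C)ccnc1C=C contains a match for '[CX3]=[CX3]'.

True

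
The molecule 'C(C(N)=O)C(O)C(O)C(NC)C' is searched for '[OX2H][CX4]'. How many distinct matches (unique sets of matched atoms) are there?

[OX2H][CX4] is the SMARTS for an aliphatic alcohol: a hydroxyl oxygen bound to an sp3 (X4) carbon.
The molecule carries 2 separate instances of a hydroxyl group (-OH) meeting every constraint; each maps to a distinct set of atoms, giving 2 matches.

2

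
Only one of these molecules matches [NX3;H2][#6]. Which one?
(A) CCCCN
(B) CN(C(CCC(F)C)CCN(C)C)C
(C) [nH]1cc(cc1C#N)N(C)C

A

[NX3;H2][#6] describes a trivalent nitrogen with two H attached to carbon (a primary amine).
(A) contains a primary amino group (-NH2), which satisfies every atom and bond constraint.
(B) has a dimethylamino group (-N(CH3)2) but the nitrogen has H0, not H2.
(C) has a dimethylamino group (-N(CH3)2) but the nitrogen has H0, not H2.
So the answer is (A).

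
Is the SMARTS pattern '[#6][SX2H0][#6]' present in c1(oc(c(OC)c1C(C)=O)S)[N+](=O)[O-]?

No

The pattern [#6][SX2H0][#6] describes an aliphatic sulfur bridging two carbons with no H on the sulfur — a thioether.
The closest candidate here is a thiol (-SH), but the sulfur has H1, not H0 bridging two carbons. No other fragment satisfies the full query, so there is no match.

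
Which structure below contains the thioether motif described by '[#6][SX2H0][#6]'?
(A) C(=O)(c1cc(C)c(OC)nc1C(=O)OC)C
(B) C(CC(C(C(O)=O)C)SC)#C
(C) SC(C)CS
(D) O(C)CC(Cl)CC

B

[#6][SX2H0][#6] describes an aliphatic sulfur bridging two carbons with no H on the sulfur (a thioether).
(A) has a methoxy ether (-OCH3) but the bridging atom is O, not S.
(B) contains a methylthio ether (-SCH3), which satisfies every atom and bond constraint.
(C) has a thiol (-SH) but the sulfur has H1, not H0 bridging two carbons.
(D) has a methoxy ether (-OCH3) but the bridging atom is O, not S.
So the answer is (B).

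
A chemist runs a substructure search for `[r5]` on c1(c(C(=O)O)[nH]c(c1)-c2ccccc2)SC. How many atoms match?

The query [r5] means: r5 matches atoms in a five-membered ring.
Check the 16 heavy atoms by environment: 1× n (aromatic, in 5-ring) → match; 4× c (aromatic, in 5-ring) → match; 2× C (acyclic) → no; 2× O (acyclic) → no; 1× S (acyclic) → no; 6× c (aromatic, in 6-ring) → no.
Summing the matching environments: 1 + 4 = 5 matching atoms.

5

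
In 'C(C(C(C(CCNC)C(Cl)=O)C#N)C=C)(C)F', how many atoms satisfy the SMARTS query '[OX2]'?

0

The query [OX2] means: aliphatic oxygen with two total connections — ether, hydroxyl, or ester single-bond O.
Check the 17 heavy atoms by environment: 8× C (X4) → no; 1× N (X3) → no; 3× C (X3) → no; 1× F (X1) → no; 1× C (X2) → no; 1× N (X1) → no; 1× O (X1) → no; 1× Cl (X1) → no.
No environment satisfies the query, so 0 matching atoms.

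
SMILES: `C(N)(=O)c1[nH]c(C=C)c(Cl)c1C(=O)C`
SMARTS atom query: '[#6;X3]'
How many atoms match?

The query [#6;X3] means: any carbon (aromatic or not) with three total connections.
Check the 14 heavy atoms by environment: 1× n (aromatic, X3) → no; 4× c (aromatic, X3) → match; 4× C (X3) → match; 2× O (X1) → no; 1× N (X3) → no; 1× Cl (X1) → no; 1× C (X4) → no.
Summing the matching environments: 4 + 4 = 8 matching atoms.

8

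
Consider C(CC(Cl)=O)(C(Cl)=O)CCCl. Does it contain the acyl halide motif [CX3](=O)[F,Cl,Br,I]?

Yes

The pattern [CX3](=O)[F,Cl,Br,I] describes a carbonyl carbon bonded to a halogen — an acyl halide.
The molecule carries an acyl chloride (-C(=O)Cl), whose atoms satisfy every constraint of the query, so the pattern matches.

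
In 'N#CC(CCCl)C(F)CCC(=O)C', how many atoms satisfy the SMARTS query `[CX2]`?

1

The query [CX2] means: C with X2: aliphatic carbon with exactly 2 total connections.
Check the 13 heavy atoms by environment: 7× C (X4) → no; 1× C (X3) → no; 1× O (X1) → no; 1× C (X2) → match; 1× N (X1) → no; 1× Cl (X1) → no; 1× F (X1) → no.
That gives 1 matching atom.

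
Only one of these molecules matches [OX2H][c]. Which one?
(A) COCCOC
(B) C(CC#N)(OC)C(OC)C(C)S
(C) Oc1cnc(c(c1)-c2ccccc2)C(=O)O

C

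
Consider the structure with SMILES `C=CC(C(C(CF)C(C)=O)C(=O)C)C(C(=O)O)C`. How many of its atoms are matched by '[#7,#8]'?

Check the 18 heavy atoms by environment: 13× C → no; 4× O → match; 1× F → no.
That gives 4 matching atoms.

4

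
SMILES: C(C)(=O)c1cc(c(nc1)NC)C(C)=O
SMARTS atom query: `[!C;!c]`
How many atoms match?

Check the 14 heavy atoms by environment: 1× n (aromatic) → match; 5× c (aromatic) → no; 1× N → match; 5× C → no; 2× O → match.
Summing the matching environments: 1 + 1 + 2 = 4 matching atoms.

4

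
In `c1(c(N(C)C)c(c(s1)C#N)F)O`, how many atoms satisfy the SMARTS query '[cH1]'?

0

Check the 12 heavy atoms by environment: 1× s (aromatic, H0) → no; 4× c (aromatic, H0) → no; 2× N (H0) → no; 2× C (H3) → no; 1× F (H0) → no; 1× C (H0) → no; 1× O (H1) → no.
No environment satisfies the query, so 0 matching atoms.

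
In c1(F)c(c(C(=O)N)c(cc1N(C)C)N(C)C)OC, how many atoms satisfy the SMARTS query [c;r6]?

6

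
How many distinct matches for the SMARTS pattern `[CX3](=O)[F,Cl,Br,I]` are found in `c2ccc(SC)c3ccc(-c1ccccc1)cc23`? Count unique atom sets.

0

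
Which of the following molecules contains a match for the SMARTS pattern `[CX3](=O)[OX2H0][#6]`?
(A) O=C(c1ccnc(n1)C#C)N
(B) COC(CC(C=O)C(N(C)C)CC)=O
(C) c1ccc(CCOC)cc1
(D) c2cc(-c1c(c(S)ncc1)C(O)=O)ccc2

B

[CX3](=O)[OX2H0][#6] describes a carbonyl carbon bonded to an oxygen that is itself bonded to carbon (no H on that O) (an ester).
(A) has a primary amide (-C(=O)NH2) but the carbonyl is bonded to N, not to an O-C linkage.
(B) contains a methyl-ester group (-C(=O)OCH3), which satisfies every atom and bond constraint.
(C) has a methoxy ether (-OCH3) but the ether oxygen is not adjacent to a C=O carbon.
(D) has a carboxylic acid group (-C(=O)OH) but the singly-bonded O carries H (OX2H1, not H0).
So the answer is (B).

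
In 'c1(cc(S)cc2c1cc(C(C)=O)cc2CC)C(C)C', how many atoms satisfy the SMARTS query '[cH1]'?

4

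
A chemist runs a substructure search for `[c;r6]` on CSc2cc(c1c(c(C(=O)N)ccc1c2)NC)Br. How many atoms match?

10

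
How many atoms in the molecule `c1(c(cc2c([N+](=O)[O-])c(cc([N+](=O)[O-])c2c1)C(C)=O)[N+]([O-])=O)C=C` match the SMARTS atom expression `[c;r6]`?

10

The query [c;r6] means: aromatic carbon that belongs to a six-membered ring.
Check the 24 heavy atoms by environment: 10× c (aromatic, in 6-ring) → match; 4× C (acyclic) → no; 4× O (acyclic) → no; 3× N (charge +1, acyclic) → no; 3× O (charge -1, acyclic) → no.
That gives 10 matching atoms.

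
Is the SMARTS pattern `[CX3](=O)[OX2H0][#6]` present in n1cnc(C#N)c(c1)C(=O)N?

No

The pattern [CX3](=O)[OX2H0][#6] describes a carbonyl carbon bonded to an oxygen that is itself bonded to carbon (no H on that O) — an ester.
The closest candidate here is a primary amide (-C(=O)NH2), but the carbonyl is bonded to N, not to an O-C linkage. No other fragment satisfies the full query, so there is no match.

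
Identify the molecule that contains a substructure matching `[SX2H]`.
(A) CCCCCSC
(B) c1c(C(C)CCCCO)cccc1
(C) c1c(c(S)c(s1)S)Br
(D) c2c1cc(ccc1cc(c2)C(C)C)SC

C

[SX2H] describes an aliphatic sulfur with two connections, one being H (a thiol).
(A) has a methylthio ether (-SCH3) but the sulfur has H0 (bonded to two carbons), not H1.
(B) has a hydroxyl group (-OH) but it is an -OH, not an -SH.
(C) contains a thiol (-SH), which satisfies every atom and bond constraint.
(D) has a methylthio ether (-SCH3) but the sulfur has H0 (bonded to two carbons), not H1.
So the answer is (C).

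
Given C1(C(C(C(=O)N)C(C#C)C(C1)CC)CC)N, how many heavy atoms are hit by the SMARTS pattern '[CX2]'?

2

Check the 16 heavy atoms by environment: 10× C (X4) → no; 2× N (X3) → no; 2× C (X2) → match; 1× C (X3) → no; 1× O (X1) → no.
That gives 2 matching atoms.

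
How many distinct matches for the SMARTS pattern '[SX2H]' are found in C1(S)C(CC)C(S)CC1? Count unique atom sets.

2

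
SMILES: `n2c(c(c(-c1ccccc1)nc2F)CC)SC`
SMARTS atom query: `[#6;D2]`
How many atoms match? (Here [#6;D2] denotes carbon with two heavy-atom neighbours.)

Check the 17 heavy atoms by environment: 2× n (aromatic, D2) → no; 5× c (aromatic, D3) → no; 1× C (D2) → match; 2× C (D1) → no; 5× c (aromatic, D2) → match; 1× F (D1) → no; 1× S (D2) → no.
Summing the matching environments: 1 + 5 = 6 matching atoms.

6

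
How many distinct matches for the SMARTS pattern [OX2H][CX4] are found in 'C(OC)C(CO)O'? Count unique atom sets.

2

[OX2H][CX4] is the SMARTS for an aliphatic alcohol: a hydroxyl oxygen bound to an sp3 (X4) carbon.
The molecule carries 2 separate instances of a hydroxyl group (-OH) meeting every constraint; each maps to a distinct set of atoms, giving 2 matches.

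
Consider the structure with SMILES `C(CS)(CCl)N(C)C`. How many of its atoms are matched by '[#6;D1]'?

2

The query [#6;D1] means: carbon bonded to exactly one heavy atom.
Check the 8 heavy atoms by environment: 2× C (D2) → no; 1× C (D3) → no; 1× S (D1) → no; 1× Cl (D1) → no; 1× N (D3) → no; 2× C (D1) → match.
That gives 2 matching atoms.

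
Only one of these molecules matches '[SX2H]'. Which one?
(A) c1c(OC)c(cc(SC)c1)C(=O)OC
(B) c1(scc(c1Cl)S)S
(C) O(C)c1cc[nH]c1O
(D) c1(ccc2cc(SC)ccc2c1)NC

B

[SX2H] describes an aliphatic sulfur with two connections, one being H (a thiol).
(A) has a methylthio ether (-SCH3) but the sulfur has H0 (bonded to two carbons), not H1.
(B) contains a thiol (-SH), which satisfies every atom and bond constraint.
(C) has a hydroxyl group (-OH) but it is an -OH, not an -SH.
(D) has a methylthio ether (-SCH3) but the sulfur has H0 (bonded to two carbons), not H1.
So the answer is (B).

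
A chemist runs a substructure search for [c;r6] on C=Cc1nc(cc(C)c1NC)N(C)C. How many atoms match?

Check the 14 heavy atoms by environment: 1× n (aromatic, in 6-ring) → no; 5× c (aromatic, in 6-ring) → match; 2× N (acyclic) → no; 6× C (acyclic) → no.
That gives 5 matching atoms.

5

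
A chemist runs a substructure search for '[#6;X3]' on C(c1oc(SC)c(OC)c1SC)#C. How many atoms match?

4

The query [#6;X3] means: any carbon (aromatic or not) with three total connections.
Check the 13 heavy atoms by environment: 1× o (aromatic, X2) → no; 4× c (aromatic, X3) → match; 1× O (X2) → no; 3× C (X4) → no; 2× S (X2) → no; 2× C (X2) → no.
That gives 4 matching atoms.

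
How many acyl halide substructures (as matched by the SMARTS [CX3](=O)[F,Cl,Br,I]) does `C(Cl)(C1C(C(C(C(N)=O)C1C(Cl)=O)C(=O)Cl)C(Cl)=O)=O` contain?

4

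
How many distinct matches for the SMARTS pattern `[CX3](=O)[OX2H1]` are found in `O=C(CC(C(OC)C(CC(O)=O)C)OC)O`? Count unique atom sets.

2

[CX3](=O)[OX2H1] is the SMARTS for a carboxylic acid: an sp2 carbon double-bonded to O and single-bonded to an -OH oxygen.
The molecule carries 2 separate instances of a carboxylic acid group (-C(=O)OH) meeting every constraint; each maps to a distinct set of atoms, giving 2 matches.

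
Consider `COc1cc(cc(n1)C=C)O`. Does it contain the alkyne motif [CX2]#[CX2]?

The pattern [CX2]#[CX2] describes a carbon-carbon triple bond — an alkyne.
The closest candidate here is a vinyl group (-CH=CH2), but the C=C is a double bond; both carbons are CX3, not CX2. No other fragment satisfies the full query, so there is no match.

No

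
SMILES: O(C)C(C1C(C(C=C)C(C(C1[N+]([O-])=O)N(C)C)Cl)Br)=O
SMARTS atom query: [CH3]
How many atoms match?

3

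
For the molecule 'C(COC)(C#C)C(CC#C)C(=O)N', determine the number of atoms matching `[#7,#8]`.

3

The query [#7,#8] means: nitrogen or oxygen (comma = OR).
Check the 13 heavy atoms by environment: 10× C → no; 2× O → match; 1× N → match.
Summing the matching environments: 2 + 1 = 3 matching atoms.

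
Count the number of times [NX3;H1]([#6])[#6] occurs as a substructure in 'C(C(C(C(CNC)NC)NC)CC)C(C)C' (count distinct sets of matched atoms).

3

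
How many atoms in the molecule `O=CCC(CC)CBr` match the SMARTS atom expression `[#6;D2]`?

The query [#6;D2] means: any carbon bonded to exactly two heavy atoms.
Check the 8 heavy atoms by environment: 4× C (D2) → match; 1× C (D3) → no; 1× O (D1) → no; 1× Br (D1) → no; 1× C (D1) → no.
That gives 4 matching atoms.

4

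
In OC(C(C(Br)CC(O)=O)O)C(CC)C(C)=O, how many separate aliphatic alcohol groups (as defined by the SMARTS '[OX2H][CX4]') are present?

2

[OX2H][CX4] is the SMARTS for an aliphatic alcohol: a hydroxyl oxygen bound to an sp3 (X4) carbon.
The molecule carries 2 separate instances of a hydroxyl group (-OH) meeting every constraint; each maps to a distinct set of atoms, giving 2 matches.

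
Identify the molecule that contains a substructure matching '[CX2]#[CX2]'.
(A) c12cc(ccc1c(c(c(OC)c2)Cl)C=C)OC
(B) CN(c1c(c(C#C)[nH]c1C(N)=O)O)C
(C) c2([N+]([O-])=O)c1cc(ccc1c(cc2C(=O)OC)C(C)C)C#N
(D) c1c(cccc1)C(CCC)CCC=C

B

[CX2]#[CX2] describes a carbon-carbon triple bond (an alkyne).
(A) has a vinyl group (-CH=CH2) but the C=C is a double bond; both carbons are CX3, not CX2.
(B) contains an ethynyl group (-C#CH), which satisfies every atom and bond constraint.
(C) has a nitrile (-C#N) but the triple bond is C#N, not C#C.
(D) has a vinyl group (-CH=CH2) but the C=C is a double bond; both carbons are CX3, not CX2.
So the answer is (B).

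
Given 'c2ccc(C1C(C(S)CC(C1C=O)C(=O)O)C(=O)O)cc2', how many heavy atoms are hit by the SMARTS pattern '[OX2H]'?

Check the 21 heavy atoms by environment: 1× C (H2, X4) → no; 5× C (H1, X4) → no; 1× c (aromatic, H0, X3) → no; 5× c (aromatic, H1, X3) → no; 2× C (H0, X3) → no; 3× O (H0, X1) → no; 2× O (H1, X2) → match; 1× C (H1, X3) → no; 1× S (H1, X2) → no.
That gives 2 matching atoms.

2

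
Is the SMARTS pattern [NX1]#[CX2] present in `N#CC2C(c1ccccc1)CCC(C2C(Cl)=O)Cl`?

Yes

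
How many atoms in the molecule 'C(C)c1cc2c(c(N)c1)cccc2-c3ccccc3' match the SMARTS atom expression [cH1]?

10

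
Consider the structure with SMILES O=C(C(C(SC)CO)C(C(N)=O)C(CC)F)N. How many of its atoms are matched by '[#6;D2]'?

The query [#6;D2] means: any carbon bonded to exactly two heavy atoms.
Check the 17 heavy atoms by environment: 2× C (D1) → no; 2× C (D2) → match; 6× C (D3) → no; 3× O (D1) → no; 2× N (D1) → no; 1× S (D2) → no; 1× F (D1) → no.
That gives 2 matching atoms.

2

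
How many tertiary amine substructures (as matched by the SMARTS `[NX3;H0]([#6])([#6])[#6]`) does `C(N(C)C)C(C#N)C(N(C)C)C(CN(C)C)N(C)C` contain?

4

[NX3;H0]([#6])([#6])[#6] is the SMARTS for a tertiary amine: a trivalent nitrogen with no H, bonded to three carbons.
The molecule carries 4 separate instances of a dimethylamino group (-N(CH3)2) meeting every constraint; each maps to a distinct set of atoms, giving 4 matches.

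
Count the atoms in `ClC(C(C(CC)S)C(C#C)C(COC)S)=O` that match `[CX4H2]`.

2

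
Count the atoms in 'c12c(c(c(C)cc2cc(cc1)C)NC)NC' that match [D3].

Check the 16 heavy atoms by environment: 6× c (aromatic, D3) → match; 4× c (aromatic, D2) → no; 2× N (D2) → no; 4× C (D1) → no.
That gives 6 matching atoms.

6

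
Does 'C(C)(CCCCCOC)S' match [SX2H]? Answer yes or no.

Yes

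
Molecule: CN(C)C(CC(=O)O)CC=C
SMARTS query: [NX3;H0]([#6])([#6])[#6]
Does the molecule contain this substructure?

The pattern [NX3;H0]([#6])([#6])[#6] describes a trivalent nitrogen with no H, bonded to three carbons — a tertiary amine.
The molecule carries a dimethylamino group (-N(CH3)2), whose atoms satisfy every constraint of the query, so the pattern matches.

Yes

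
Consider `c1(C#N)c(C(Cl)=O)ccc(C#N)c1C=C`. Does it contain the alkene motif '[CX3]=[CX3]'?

The pattern [CX3]=[CX3] describes a non-aromatic C=C double bond between two sp2 carbons — an alkene.
The molecule carries a vinyl group (-CH=CH2), whose atoms satisfy every constraint of the query, so the pattern matches.

Yes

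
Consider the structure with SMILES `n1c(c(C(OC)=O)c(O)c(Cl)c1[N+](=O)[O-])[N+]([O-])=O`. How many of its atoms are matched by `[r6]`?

Check the 18 heavy atoms by environment: 1× n (aromatic, in 6-ring) → match; 5× c (aromatic, in 6-ring) → match; 2× N (charge +1, acyclic) → no; 2× O (charge -1, acyclic) → no; 5× O (acyclic) → no; 1× Cl (acyclic) → no; 2× C (acyclic) → no.
Summing the matching environments: 1 + 5 = 6 matching atoms.

6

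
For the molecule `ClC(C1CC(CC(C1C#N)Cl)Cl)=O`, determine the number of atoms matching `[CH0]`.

Check the 13 heavy atoms by environment: 2× C (H2) → no; 4× C (H1) → no; 3× Cl (H0) → no; 2× C (H0) → match; 1× O (H0) → no; 1× N (H0) → no.
That gives 2 matching atoms.

2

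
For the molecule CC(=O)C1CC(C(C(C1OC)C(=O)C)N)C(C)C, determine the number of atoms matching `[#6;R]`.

The query [#6;R] means: carbon that is part of a ring.
Check the 18 heavy atoms by environment: 6× C (in 6-ring) → match; 8× C (acyclic) → no; 3× O (acyclic) → no; 1× N (acyclic) → no.
That gives 6 matching atoms.

6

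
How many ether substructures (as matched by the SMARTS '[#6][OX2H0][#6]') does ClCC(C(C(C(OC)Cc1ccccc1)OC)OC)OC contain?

[#6][OX2H0][#6] is the SMARTS for an ether: an aliphatic oxygen bridging two carbons with no H on the oxygen.
The molecule carries 4 separate instances of a methoxy ether (-OCH3) meeting every constraint; each maps to a distinct set of atoms, giving 4 matches.

4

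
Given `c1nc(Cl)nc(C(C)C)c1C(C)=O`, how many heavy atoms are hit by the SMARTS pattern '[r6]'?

6

The query [r6] means: r6 matches atoms in a six-membered ring.
Check the 13 heavy atoms by environment: 2× n (aromatic, in 6-ring) → match; 4× c (aromatic, in 6-ring) → match; 5× C (acyclic) → no; 1× Cl (acyclic) → no; 1× O (acyclic) → no.
Summing the matching environments: 2 + 4 = 6 matching atoms.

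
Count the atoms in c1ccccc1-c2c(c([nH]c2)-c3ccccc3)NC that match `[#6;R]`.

16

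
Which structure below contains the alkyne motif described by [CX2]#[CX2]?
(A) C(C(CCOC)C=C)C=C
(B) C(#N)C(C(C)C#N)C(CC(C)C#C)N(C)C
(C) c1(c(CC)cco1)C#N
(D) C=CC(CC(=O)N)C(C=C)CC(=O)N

B

[CX2]#[CX2] describes a carbon-carbon triple bond (an alkyne).
(A) has a vinyl group (-CH=CH2) but the C=C is a double bond; both carbons are CX3, not CX2.
(B) contains an ethynyl group (-C#CH), which satisfies every atom and bond constraint.
(C) has a nitrile (-C#N) but the triple bond is C#N, not C#C.
(D) has a vinyl group (-CH=CH2) but the C=C is a double bond; both carbons are CX3, not CX2.
So the answer is (B).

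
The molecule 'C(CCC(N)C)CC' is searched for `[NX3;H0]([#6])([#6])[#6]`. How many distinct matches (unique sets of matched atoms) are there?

0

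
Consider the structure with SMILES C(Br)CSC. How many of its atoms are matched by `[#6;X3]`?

0

The query [#6;X3] means: any carbon (aromatic or not) with three total connections.
Check the 5 heavy atoms by environment: 3× C (X4) → no; 1× Br (X1) → no; 1× S (X2) → no.
No environment satisfies the query, so 0 matching atoms.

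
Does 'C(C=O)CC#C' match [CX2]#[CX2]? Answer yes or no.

The pattern [CX2]#[CX2] describes a carbon-carbon triple bond — an alkyne.
The molecule carries an ethynyl group (-C#CH), whose atoms satisfy every constraint of the query, so the pattern matches.

Yes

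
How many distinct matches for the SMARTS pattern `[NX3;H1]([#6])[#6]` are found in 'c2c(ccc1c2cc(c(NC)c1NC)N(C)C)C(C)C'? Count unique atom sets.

2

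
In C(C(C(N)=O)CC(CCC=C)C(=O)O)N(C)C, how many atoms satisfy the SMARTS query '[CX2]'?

0

The query [CX2] means: C with X2: aliphatic carbon with exactly 2 total connections.
Check the 17 heavy atoms by environment: 8× C (X4) → no; 4× C (X3) → no; 2× O (X1) → no; 1× O (X2) → no; 2× N (X3) → no.
No environment satisfies the query, so 0 matching atoms.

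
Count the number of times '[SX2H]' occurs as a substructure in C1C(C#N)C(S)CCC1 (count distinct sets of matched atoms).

1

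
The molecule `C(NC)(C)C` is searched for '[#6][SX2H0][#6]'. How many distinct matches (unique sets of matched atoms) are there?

[#6][SX2H0][#6] is the SMARTS for a thioether: an aliphatic sulfur bridging two carbons with no H on the sulfur.
No fragment in the molecule satisfies every constraint, giving 0 matches.

0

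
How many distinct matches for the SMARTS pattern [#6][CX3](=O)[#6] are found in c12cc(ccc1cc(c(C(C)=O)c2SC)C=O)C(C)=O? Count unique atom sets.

2

[#6][CX3](=O)[#6] is the SMARTS for a ketone: a carbonyl carbon (no H) flanked by two carbons.
The molecule carries 2 separate instances of an acetyl/ketone group (-C(=O)CH3) meeting every constraint; each maps to a distinct set of atoms, giving 2 matches.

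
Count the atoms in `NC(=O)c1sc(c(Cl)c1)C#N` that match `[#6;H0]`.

5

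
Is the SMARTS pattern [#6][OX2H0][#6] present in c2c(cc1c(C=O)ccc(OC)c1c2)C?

Yes

The pattern [#6][OX2H0][#6] describes an aliphatic oxygen bridging two carbons with no H on the oxygen — an ether.
The molecule carries a methoxy ether (-OCH3), whose atoms satisfy every constraint of the query, so the pattern matches.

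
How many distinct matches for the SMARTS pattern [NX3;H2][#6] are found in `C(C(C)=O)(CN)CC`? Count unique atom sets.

1

[NX3;H2][#6] is the SMARTS for a primary amine: a trivalent nitrogen with two H attached to carbon.
Exactly one fragment in the molecule meets all constraints, giving 1 match.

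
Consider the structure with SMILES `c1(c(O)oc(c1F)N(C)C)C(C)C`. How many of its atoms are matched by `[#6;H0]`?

4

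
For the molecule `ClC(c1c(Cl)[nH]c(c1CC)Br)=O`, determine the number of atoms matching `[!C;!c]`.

5

The query [!C;!c] means: neither aliphatic nor aromatic carbon — same as [!#6].
Check the 12 heavy atoms by environment: 1× n (aromatic) → match; 4× c (aromatic) → no; 1× Br → match; 3× C → no; 1× O → match; 2× Cl → match.
Summing the matching environments: 1 + 1 + 1 + 2 = 5 matching atoms.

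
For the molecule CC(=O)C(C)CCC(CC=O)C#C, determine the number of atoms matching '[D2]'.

The query [D2] means: atom with exactly two heavy-atom neighbours.
Check the 13 heavy atoms by environment: 3× C (D1) → no; 3× C (D3) → no; 5× C (D2) → match; 2× O (D1) → no.
That gives 5 matching atoms.

5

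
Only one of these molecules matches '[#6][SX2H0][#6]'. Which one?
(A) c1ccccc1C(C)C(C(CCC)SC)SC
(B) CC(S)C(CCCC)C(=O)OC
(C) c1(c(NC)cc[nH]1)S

A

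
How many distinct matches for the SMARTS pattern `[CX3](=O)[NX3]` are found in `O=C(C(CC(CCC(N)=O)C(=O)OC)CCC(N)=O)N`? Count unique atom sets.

3

[CX3](=O)[NX3] is the SMARTS for an amide: a carbonyl carbon bonded to a trivalent nitrogen.
The molecule carries 3 separate instances of a primary amide (-C(=O)NH2) meeting every constraint; each maps to a distinct set of atoms, giving 3 matches.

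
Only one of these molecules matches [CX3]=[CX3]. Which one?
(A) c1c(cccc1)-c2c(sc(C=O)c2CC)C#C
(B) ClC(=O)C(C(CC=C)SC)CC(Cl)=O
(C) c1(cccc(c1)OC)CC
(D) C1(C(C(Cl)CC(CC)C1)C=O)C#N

[CX3]=[CX3] describes a non-aromatic C=C double bond between two sp2 carbons (an alkene).
(A) has an ethynyl group (-C#CH) but the C-C bond is a triple bond, not a double bond.
(B) contains a vinyl group (-CH=CH2), which satisfies every atom and bond constraint.
(C) has an ethyl group (-CH2CH3) but its C-C bond is a single bond between CX4 carbons, not CX3=CX3.
(D) has an ethyl group (-CH2CH3) but its C-C bond is a single bond between CX4 carbons, not CX3=CX3.
So the answer is (B).

B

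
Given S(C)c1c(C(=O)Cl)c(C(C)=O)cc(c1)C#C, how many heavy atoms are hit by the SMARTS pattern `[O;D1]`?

The query [O;D1] means: aliphatic oxygen bonded to exactly one heavy atom.
Check the 16 heavy atoms by environment: 4× c (aromatic, D3) → no; 2× c (aromatic, D2) → no; 2× C (D3) → no; 2× O (D1) → match; 3× C (D1) → no; 1× S (D2) → no; 1× Cl (D1) → no; 1× C (D2) → no.
That gives 2 matching atoms.

2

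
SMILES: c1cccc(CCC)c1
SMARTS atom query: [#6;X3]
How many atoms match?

6

The query [#6;X3] means: any carbon (aromatic or not) with three total connections.
Check the 9 heavy atoms by environment: 3× C (X4) → no; 6× c (aromatic, X3) → match.
That gives 6 matching atoms.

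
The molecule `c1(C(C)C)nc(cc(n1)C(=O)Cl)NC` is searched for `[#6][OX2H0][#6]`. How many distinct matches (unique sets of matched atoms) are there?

[#6][OX2H0][#6] is the SMARTS for an ether: an aliphatic oxygen bridging two carbons with no H on the oxygen.
No fragment in the molecule satisfies every constraint, giving 0 matches.

0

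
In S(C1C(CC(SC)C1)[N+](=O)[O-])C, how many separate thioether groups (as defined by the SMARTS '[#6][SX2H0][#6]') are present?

2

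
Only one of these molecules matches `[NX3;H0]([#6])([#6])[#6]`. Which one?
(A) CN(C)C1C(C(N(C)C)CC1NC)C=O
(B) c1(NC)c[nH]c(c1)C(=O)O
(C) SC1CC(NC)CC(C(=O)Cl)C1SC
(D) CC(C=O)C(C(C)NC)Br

A

[NX3;H0]([#6])([#6])[#6] describes a trivalent nitrogen with no H, bonded to three carbons (a tertiary amine).
(A) contains a dimethylamino group (-N(CH3)2), which satisfies every atom and bond constraint.
(B) has an N-methylamino group (-NHCH3) but the nitrogen still has one H (H1), not H0.
(C) has an N-methylamino group (-NHCH3) but the nitrogen still has one H (H1), not H0.
(D) has an N-methylamino group (-NHCH3) but the nitrogen still has one H (H1), not H0.
So the answer is (A).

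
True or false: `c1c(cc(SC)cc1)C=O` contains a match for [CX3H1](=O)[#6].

The pattern [CX3H1](=O)[#6] describes an sp2 carbon with one H, double-bonded to O and single-bonded to carbon — an aldehyde.
The molecule carries an aldehyde (-CHO), whose atoms satisfy every constraint of the query, so the pattern matches.

True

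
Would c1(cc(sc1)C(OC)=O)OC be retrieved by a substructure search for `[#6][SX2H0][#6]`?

The pattern [#6][SX2H0][#6] describes an aliphatic sulfur bridging two carbons with no H on the sulfur — a thioether.
The closest candidate here is a methoxy ether (-OCH3), but the bridging atom is O, not S. No other fragment satisfies the full query, so there is no match.

No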